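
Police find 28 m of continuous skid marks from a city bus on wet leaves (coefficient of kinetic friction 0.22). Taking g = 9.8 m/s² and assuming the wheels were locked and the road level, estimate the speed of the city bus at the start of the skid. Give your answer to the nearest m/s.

Deceleration a = μg = 0.22 × 9.8 = 2.156 m/s².
v = √(2a·d) = √(2 × 2.156 × 28) = √120.736 = 10.9880 m/s.

Initial speed ≈ 11 m/s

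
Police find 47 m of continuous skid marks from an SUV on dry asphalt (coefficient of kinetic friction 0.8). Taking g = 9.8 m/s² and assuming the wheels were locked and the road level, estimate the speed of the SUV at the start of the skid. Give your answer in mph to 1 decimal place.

Initial speed ≈ 60.7 mph

Deceleration a = μg = 0.8 × 9.8 = 7.840 m/s².
v = √(2a·d) = √(2 × 7.840 × 47) = √736.960 = 27.1470 m/s.
= 27.1470 ÷ 0.44704 = 60.726 mph.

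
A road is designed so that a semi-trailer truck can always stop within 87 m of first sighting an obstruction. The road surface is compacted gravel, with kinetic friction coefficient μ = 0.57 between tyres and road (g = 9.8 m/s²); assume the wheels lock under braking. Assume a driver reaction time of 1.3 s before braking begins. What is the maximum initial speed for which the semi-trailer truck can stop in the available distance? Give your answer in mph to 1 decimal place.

Maximum speed ≈ 55.4 mph

a = μg = 0.57 × 9.8 = 5.586 m/s².
Stopping distance: v·t_r + v²/(2a) = 87 with t_r = 1.3 s and a = 5.586 m/s².
So v² + 14.524 v − 971.96 = 0.
Positive root: v = −a·t_r + √((a·t_r)² + 2a·d) = −7.262 + √(52.737 + 971.96) = 24.7489 m/s.
24.7489 m/s ÷ 0.44704 = 55.362 mph.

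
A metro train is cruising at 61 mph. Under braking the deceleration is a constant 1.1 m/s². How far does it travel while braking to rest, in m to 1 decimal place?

61 mph × 0.44704 = 27.2694 m/s.
Braking distance = v²/(2a) = 27.2694² / (2 × 1.100) = 743.620 / 2.200 = 338.009 m.

Braking distance ≈ 338.0 m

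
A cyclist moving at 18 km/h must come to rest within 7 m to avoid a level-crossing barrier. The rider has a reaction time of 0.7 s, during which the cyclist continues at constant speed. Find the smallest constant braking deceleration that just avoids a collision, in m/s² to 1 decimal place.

Required deceleration ≈ 3.6 m/s²

18 km/h ÷ 3.6 = 5.0000 m/s.
Distance covered during reaction = 5.0000 × 0.7 = 3.500 m.
Distance available for braking: 7 − 3.500 = 3.500 m.
v² = 2a·d ⇒ a = v²/(2d) = 5.0000² / (2 × 3.500) = 25.000 / 7.000 = 3.5714 m/s².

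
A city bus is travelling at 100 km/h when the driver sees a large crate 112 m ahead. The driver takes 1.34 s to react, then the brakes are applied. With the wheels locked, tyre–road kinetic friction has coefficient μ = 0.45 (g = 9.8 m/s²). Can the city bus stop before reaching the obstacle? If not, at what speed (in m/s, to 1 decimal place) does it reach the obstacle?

100 km/h ÷ 3.6 = 27.7778 m/s.
a = μg = 0.45 × 9.8 = 4.410 m/s².
Reaction distance = 27.7778 × 1.34 = 37.222 m.
Braking distance needed to stop: v²/(2a) = 771.606 / 8.820 = 87.484 m, so total needed = 37.222 + 87.484 = 124.706 m > 112 m — it cannot stop.
Distance remaining when braking begins: 112 − 37.222 = 74.778 m.
v² = v₀² − 2a·d = 771.606 − 2 × 4.410 × 74.778 = 112.064 m²/s².
v = √112.064 = 10.586 m/s.

No — it strikes the obstacle at 10.6 m/s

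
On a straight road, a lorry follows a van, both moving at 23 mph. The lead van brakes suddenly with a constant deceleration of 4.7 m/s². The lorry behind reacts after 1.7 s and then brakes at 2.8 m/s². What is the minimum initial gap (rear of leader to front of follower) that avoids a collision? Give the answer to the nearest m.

Minimum gap ≈ 25 m

23 mph × 0.44704 = 10.2819 m/s.
Leader travels v²/(2a_L) = 105.717 / 9.400 = 11.246 m before stopping.
Follower covers v·t_r = 10.2819 × 1.7 = 17.479 m while reacting, then v²/(2a_F) = 105.717 / 5.600 = 18.878 m while braking, for a total of 17.479 + 18.878 = 36.357 m.
Since a_F ≤ a_L and the follower starts braking later, the follower is never slower than the leader, so the closest approach is when both have stopped.
Minimum gap = 36.357 − 11.246 = 25.111 m.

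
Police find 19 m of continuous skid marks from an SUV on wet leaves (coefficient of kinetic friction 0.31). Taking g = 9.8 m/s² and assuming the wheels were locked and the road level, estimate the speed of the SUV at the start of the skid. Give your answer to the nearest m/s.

Initial speed ≈ 11 m/s

Deceleration a = μg = 0.31 × 9.8 = 3.038 m/s².
v = √(2a·d) = √(2 × 3.038 × 19) = √115.444 = 10.7445 m/s.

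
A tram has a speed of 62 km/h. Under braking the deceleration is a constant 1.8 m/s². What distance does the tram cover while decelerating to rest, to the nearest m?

62 km/h ÷ 3.6 = 17.2222 m/s.
Braking distance = v²/(2a) = 17.2222² / (2 × 1.800) = 296.604 / 3.600 = 82.390 m.

Braking distance ≈ 82 m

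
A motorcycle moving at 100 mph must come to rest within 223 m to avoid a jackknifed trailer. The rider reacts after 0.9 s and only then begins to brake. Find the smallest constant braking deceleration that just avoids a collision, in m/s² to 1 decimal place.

Required deceleration ≈ 5.5 m/s²

100 mph × 0.44704 = 44.7040 m/s.
Distance covered during reaction = 44.7040 × 0.9 = 40.234 m.
Distance available for braking: 223 − 40.234 = 182.766 m.
v² = 2a·d ⇒ a = v²/(2d) = 44.7040² / (2 × 182.766) = 1998.448 / 365.532 = 5.4672 m/s².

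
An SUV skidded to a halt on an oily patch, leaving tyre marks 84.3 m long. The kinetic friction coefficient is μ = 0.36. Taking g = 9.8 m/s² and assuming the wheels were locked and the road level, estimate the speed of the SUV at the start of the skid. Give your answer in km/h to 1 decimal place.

Deceleration a = μg = 0.36 × 9.8 = 3.528 m/s².
v = √(2a·d) = √(2 × 3.528 × 84.3) = √594.821 = 24.3890 m/s.
= 24.3890 × 3.6 = 87.800 km/h.

Initial speed ≈ 87.8 km/h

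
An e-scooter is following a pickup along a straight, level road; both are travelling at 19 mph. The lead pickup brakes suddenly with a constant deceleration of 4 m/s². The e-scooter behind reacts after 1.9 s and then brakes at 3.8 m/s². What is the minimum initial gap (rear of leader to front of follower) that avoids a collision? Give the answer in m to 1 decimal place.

Minimum gap ≈ 16.6 m

19 mph × 0.44704 = 8.4938 m/s.
Leader travels v²/(2a_L) = 72.145 / 8.000 = 9.018 m before stopping.
Follower covers v·t_r = 8.4938 × 1.9 = 16.138 m while reacting, then v²/(2a_F) = 72.145 / 7.600 = 9.493 m while braking, for a total of 16.138 + 9.493 = 25.631 m.
Since a_F ≤ a_L and the follower starts braking later, the follower is never slower than the leader, so the closest approach is when both have stopped.
Minimum gap = 25.631 − 9.018 = 16.613 m.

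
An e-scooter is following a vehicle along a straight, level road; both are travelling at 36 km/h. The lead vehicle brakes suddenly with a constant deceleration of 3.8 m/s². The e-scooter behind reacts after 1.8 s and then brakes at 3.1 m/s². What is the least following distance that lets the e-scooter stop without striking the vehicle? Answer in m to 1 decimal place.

36 km/h ÷ 3.6 = 10.0000 m/s.
Leader travels v²/(2a_L) = 100.000 / 7.600 = 13.158 m before stopping.
Follower covers v·t_r = 10.0000 × 1.8 = 18.000 m while reacting, then v²/(2a_F) = 100.000 / 6.200 = 16.129 m while braking, for a total of 18.000 + 16.129 = 34.129 m.
Since a_F ≤ a_L and the follower starts braking later, the follower is never slower than the leader, so the closest approach is when both have stopped.
Minimum gap = 34.129 − 13.158 = 20.971 m.

Minimum gap ≈ 21.0 m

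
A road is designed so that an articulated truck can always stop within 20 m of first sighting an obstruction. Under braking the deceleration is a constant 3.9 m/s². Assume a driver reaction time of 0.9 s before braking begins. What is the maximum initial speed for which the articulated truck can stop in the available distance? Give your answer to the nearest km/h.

Stopping distance: v·t_r + v²/(2a) = 20 with t_r = 0.9 s and a = 3.900 m/s².
So v² + 7.020 v − 156.00 = 0.
Positive root: v = −a·t_r + √((a·t_r)² + 2a·d) = −3.510 + √(12.320 + 156.00) = 9.4638 m/s.
9.4638 m/s × 3.6 = 34.070 km/h.

Maximum speed ≈ 34 km/h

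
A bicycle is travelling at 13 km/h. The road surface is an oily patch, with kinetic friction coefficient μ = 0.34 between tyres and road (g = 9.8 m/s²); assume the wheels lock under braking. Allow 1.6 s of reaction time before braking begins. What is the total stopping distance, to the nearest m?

Total stopping distance ≈ 8 m

13 km/h ÷ 3.6 = 3.6111 m/s.
a = μg = 0.34 × 9.8 = 3.332 m/s².
Reaction distance = v·t_r = 3.6111 × 1.6 = 5.778 m.
Braking distance = v²/(2a) = 3.6111² / (2 × 3.332) = 13.040 / 6.664 = 1.957 m.
Total = 5.778 + 1.957 = 7.735 m.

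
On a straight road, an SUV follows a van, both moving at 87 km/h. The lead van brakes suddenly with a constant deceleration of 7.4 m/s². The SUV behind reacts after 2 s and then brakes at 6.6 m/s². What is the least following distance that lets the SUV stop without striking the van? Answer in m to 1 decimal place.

Minimum gap ≈ 53.1 m

87 km/h ÷ 3.6 = 24.1667 m/s.
Leader travels v²/(2a_L) = 584.029 / 14.800 = 39.461 m before stopping.
Follower covers v·t_r = 24.1667 × 2 = 48.333 m while reacting, then v²/(2a_F) = 584.029 / 13.200 = 44.245 m while braking, for a total of 48.333 + 44.245 = 92.578 m.
Since a_F ≤ a_L and the follower starts braking later, the follower is never slower than the leader, so the closest approach is when both have stopped.
Minimum gap = 92.578 − 39.461 = 53.117 m.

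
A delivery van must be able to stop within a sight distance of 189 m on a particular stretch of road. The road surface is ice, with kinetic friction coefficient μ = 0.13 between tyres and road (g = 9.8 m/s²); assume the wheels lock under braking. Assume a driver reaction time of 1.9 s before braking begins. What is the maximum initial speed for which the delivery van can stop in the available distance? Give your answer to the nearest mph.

a = μg = 0.13 × 9.8 = 1.274 m/s².
Stopping distance: v·t_r + v²/(2a) = 189 with t_r = 1.9 s and a = 1.274 m/s².
So v² + 4.841 v − 481.57 = 0.
Positive root: v = −a·t_r + √((a·t_r)² + 2a·d) = −2.421 + √(5.861 + 481.57) = 19.6568 m/s.
19.6568 m/s ÷ 0.44704 = 43.971 mph.

Maximum speed ≈ 44 mph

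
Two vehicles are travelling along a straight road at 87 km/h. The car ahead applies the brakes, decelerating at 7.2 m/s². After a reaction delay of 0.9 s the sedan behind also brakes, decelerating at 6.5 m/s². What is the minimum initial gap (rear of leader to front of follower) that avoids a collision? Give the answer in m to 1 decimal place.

87 km/h ÷ 3.6 = 24.1667 m/s.
Leader travels v²/(2a_L) = 584.029 / 14.400 = 40.558 m before stopping.
Follower covers v·t_r = 24.1667 × 0.9 = 21.750 m while reacting, then v²/(2a_F) = 584.029 / 13.000 = 44.925 m while braking, for a total of 21.750 + 44.925 = 66.675 m.
Since a_F ≤ a_L and the follower starts braking later, the follower is never slower than the leader, so the closest approach is when both have stopped.
Minimum gap = 66.675 − 40.558 = 26.117 m.

Minimum gap ≈ 26.1 m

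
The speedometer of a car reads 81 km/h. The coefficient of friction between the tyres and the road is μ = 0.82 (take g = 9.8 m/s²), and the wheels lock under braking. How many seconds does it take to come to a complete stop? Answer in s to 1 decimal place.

81 km/h ÷ 3.6 = 22.5000 m/s.
a = μg = 0.82 × 9.8 = 8.036 m/s².
Braking time = v/a = 22.5000 / 8.036 = 2.800 s.

Braking time ≈ 2.8 s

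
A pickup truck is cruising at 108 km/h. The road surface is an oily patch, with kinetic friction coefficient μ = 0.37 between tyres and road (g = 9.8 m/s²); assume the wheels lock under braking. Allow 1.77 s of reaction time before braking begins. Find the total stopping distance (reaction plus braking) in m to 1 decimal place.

Total stopping distance ≈ 177.2 m

108 km/h ÷ 3.6 = 30.0000 m/s.
a = μg = 0.37 × 9.8 = 3.626 m/s².
Reaction distance = v·t_r = 30.0000 × 1.77 = 53.100 m.
Braking distance = v²/(2a) = 30.0000² / (2 × 3.626) = 900.000 / 7.252 = 124.104 m.
Total = 53.100 + 124.104 = 177.204 m.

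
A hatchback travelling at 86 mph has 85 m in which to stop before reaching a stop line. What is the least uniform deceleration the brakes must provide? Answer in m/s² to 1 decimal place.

86 mph × 0.44704 = 38.4454 m/s.
v² = 2a·d ⇒ a = v²/(2d) = 38.4454² / (2 × 85.000) = 1478.049 / 170.000 = 8.6944 m/s².

Required deceleration ≈ 8.7 m/s²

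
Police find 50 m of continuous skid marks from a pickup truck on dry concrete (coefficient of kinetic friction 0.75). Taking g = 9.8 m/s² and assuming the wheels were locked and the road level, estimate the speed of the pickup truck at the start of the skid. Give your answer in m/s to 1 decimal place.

Initial speed ≈ 27.1 m/s

Deceleration a = μg = 0.75 × 9.8 = 7.350 m/s².
v = √(2a·d) = √(2 × 7.350 × 50) = √735.000 = 27.1109 m/s.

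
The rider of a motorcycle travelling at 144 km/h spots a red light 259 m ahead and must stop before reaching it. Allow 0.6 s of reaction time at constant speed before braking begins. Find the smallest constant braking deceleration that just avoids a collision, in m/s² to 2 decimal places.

Required deceleration ≈ 3.40 m/s²

144 km/h ÷ 3.6 = 40.0000 m/s.
Distance covered during reaction = 40.0000 × 0.6 = 24.000 m.
Distance available for braking: 259 − 24.000 = 235.000 m.
v² = 2a·d ⇒ a = v²/(2d) = 40.0000² / (2 × 235.000) = 1600.000 / 470.000 = 3.4043 m/s².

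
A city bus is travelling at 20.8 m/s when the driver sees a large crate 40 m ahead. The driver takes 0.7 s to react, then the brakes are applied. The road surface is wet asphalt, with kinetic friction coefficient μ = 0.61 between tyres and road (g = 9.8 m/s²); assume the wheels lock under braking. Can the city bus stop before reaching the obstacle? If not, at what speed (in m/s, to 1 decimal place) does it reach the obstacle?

No — it strikes the obstacle at 11.3 m/s

a = μg = 0.61 × 9.8 = 5.978 m/s².
Reaction distance = 20.8000 × 0.7 = 14.560 m.
Braking distance needed to stop: v²/(2a) = 432.640 / 11.956 = 36.186 m, so total needed = 14.560 + 36.186 = 50.746 m > 40 m — it cannot stop.
Distance remaining when braking begins: 40 − 14.560 = 25.440 m.
v² = v₀² − 2a·d = 432.640 − 2 × 5.978 × 25.440 = 128.479 m²/s².
v = √128.479 = 11.335 m/s.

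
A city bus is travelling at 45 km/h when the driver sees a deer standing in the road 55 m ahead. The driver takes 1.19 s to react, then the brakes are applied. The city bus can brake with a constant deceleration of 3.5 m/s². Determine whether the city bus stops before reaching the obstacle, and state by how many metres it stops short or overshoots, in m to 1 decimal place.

Yes — it stops 17.8 m short of the obstacle

45 km/h ÷ 3.6 = 12.5000 m/s.
Reaction distance = 12.5000 × 1.19 = 14.875 m.
Braking distance = v²/(2a) = 156.250 / 7.000 = 22.321 m.
Total stopping distance = 14.875 + 22.321 = 37.196 m, vs 55 m available — it stops with 55 − 37.196 = 17.804 m to spare.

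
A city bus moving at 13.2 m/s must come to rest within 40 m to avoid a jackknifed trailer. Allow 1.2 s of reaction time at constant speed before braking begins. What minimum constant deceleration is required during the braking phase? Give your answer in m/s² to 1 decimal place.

Required deceleration ≈ 3.6 m/s²

Distance covered during reaction = 13.2000 × 1.2 = 15.840 m.
Distance available for braking: 40 − 15.840 = 24.160 m.
v² = 2a·d ⇒ a = v²/(2d) = 13.2000² / (2 × 24.160) = 174.240 / 48.320 = 3.6060 m/s².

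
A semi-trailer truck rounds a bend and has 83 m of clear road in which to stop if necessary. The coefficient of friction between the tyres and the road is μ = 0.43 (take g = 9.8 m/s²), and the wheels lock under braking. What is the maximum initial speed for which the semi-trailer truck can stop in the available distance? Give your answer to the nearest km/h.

a = μg = 0.43 × 9.8 = 4.214 m/s².
v²/(2a) = d ⇒ v = √(2 × 4.214 × 83) = √699.52 = 26.4484 m/s.
26.4484 m/s × 3.6 = 95.214 km/h.

Maximum speed ≈ 95 km/h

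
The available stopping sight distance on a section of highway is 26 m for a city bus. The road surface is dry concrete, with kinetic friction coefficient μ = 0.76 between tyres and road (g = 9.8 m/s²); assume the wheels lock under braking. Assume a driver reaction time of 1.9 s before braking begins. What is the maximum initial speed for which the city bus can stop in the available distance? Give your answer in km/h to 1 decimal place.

a = μg = 0.76 × 9.8 = 7.448 m/s².
Stopping distance: v·t_r + v²/(2a) = 26 with t_r = 1.9 s and a = 7.448 m/s².
So v² + 28.302 v − 387.30 = 0.
Positive root: v = −a·t_r + √((a·t_r)² + 2a·d) = −14.151 + √(200.251 + 387.30) = 10.0885 m/s.
10.0885 m/s × 3.6 = 36.319 km/h.

Maximum speed ≈ 36.3 km/h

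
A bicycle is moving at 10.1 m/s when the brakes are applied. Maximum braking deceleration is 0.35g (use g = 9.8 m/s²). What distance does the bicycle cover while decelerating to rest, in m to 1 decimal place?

a = 0.35 × 9.8 = 3.430 m/s².
Braking distance = v²/(2a) = 10.1000² / (2 × 3.430) = 102.010 / 6.860 = 14.870 m.

Braking distance ≈ 14.9 m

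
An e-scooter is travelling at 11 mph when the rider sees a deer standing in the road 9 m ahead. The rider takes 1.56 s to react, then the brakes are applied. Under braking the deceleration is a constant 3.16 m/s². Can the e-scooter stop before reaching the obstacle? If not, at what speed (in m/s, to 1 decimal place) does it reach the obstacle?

11 mph × 0.44704 = 4.9174 m/s.
Reaction distance = 4.9174 × 1.56 = 7.671 m.
Braking distance needed to stop: v²/(2a) = 24.181 / 6.320 = 3.826 m, so total needed = 7.671 + 3.826 = 11.497 m > 9 m — it cannot stop.
Distance remaining when braking begins: 9 − 7.671 = 1.329 m.
v² = v₀² − 2a·d = 24.181 − 2 × 3.160 × 1.329 = 15.782 m²/s².
v = √15.782 = 3.973 m/s.

No — it strikes the obstacle at 4.0 m/s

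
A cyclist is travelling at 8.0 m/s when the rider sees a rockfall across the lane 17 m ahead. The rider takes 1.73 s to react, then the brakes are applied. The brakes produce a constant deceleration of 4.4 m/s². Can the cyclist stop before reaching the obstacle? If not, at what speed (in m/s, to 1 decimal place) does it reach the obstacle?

No — it strikes the obstacle at 6.0 m/s

Reaction distance = 8.0000 × 1.73 = 13.840 m.
Braking distance needed to stop: v²/(2a) = 64.000 / 8.800 = 7.273 m, so total needed = 13.840 + 7.273 = 21.113 m > 17 m — it cannot stop.
Distance remaining when braking begins: 17 − 13.840 = 3.160 m.
v² = v₀² − 2a·d = 64.000 − 2 × 4.400 × 3.160 = 36.192 m²/s².
v = √36.192 = 6.016 m/s.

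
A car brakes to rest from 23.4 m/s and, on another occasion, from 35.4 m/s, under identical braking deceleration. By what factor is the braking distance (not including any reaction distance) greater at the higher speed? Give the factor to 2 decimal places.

Factor ≈ 2.29

Braking distance d = v²/(2a), so with a fixed, d ∝ v².
Factor = (35.4/23.4)² = 1.5128² = 2.2886.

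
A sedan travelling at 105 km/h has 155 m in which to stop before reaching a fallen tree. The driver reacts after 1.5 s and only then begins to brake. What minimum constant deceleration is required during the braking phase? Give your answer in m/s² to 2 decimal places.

Required deceleration ≈ 3.82 m/s²

105 km/h ÷ 3.6 = 29.1667 m/s.
Distance covered during reaction = 29.1667 × 1.5 = 43.750 m.
Distance available for braking: 155 − 43.750 = 111.250 m.
v² = 2a·d ⇒ a = v²/(2d) = 29.1667² / (2 × 111.250) = 850.696 / 222.500 = 3.8234 m/s².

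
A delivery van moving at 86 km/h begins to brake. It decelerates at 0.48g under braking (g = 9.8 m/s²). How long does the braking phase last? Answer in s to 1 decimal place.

86 km/h ÷ 3.6 = 23.8889 m/s.
a = 0.48 × 9.8 = 4.704 m/s².
Braking time = v/a = 23.8889 / 4.704 = 5.078 s.

Braking time ≈ 5.1 s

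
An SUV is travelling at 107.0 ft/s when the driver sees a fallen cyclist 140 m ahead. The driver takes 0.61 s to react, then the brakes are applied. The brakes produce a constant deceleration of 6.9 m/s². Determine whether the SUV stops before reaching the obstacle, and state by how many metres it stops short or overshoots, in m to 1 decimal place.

107 ft/s × 0.3048 = 32.6136 m/s.
Reaction distance = 32.6136 × 0.61 = 19.894 m.
Braking distance = v²/(2a) = 1063.647 / 13.800 = 77.076 m.
Total stopping distance = 19.894 + 77.076 = 96.970 m, vs 140 m available — it stops with 140 − 96.970 = 43.030 m to spare.

Yes — it stops 43.0 m short of the obstacle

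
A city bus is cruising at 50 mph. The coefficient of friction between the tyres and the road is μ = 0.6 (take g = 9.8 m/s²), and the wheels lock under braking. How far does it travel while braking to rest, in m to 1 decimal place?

Braking distance ≈ 42.5 m

50 mph × 0.44704 = 22.3520 m/s.
a = μg = 0.6 × 9.8 = 5.880 m/s².
Braking distance = v²/(2a) = 22.3520² / (2 × 5.880) = 499.612 / 11.760 = 42.484 m.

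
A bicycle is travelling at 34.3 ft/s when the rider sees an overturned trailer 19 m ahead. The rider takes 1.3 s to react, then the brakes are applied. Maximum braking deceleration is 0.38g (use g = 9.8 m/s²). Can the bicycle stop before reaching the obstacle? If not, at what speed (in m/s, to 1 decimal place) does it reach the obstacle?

34.3 ft/s × 0.3048 = 10.4546 m/s.
a = 0.38 × 9.8 = 3.724 m/s².
Reaction distance = 10.4546 × 1.3 = 13.591 m.
Braking distance needed to stop: v²/(2a) = 109.299 / 7.448 = 14.675 m, so total needed = 13.591 + 14.675 = 28.266 m > 19 m — it cannot stop.
Distance remaining when braking begins: 19 − 13.591 = 5.409 m.
v² = v₀² − 2a·d = 109.299 − 2 × 3.724 × 5.409 = 69.013 m²/s².
v = √69.013 = 8.307 m/s.

No — it strikes the obstacle at 8.3 m/s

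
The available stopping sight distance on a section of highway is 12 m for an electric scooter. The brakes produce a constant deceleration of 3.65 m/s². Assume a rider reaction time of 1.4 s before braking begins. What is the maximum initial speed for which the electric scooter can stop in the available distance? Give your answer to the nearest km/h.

Maximum speed ≈ 20 km/h

Stopping distance: v·t_r + v²/(2a) = 12 with t_r = 1.4 s and a = 3.650 m/s².
So v² + 10.220 v − 87.60 = 0.
Positive root: v = −a·t_r + √((a·t_r)² + 2a·d) = −5.110 + √(26.112 + 87.60) = 5.5536 m/s.
5.5536 m/s × 3.6 = 19.993 km/h.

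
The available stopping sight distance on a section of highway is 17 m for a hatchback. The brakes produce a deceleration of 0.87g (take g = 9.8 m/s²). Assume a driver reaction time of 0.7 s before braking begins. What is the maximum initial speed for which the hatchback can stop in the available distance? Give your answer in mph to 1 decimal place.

Maximum speed ≈ 27.0 mph

a = 0.87 × 9.8 = 8.526 m/s².
Stopping distance: v·t_r + v²/(2a) = 17 with t_r = 0.7 s and a = 8.526 m/s².
So v² + 11.936 v − 289.88 = 0.
Positive root: v = −a·t_r + √((a·t_r)² + 2a·d) = −5.968 + √(35.617 + 289.88) = 12.0735 m/s.
12.0735 m/s ÷ 0.44704 = 27.008 mph.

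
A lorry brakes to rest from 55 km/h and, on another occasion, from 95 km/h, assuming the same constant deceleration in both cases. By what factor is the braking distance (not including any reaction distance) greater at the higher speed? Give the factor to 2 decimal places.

Factor ≈ 2.98

Braking distance d = v²/(2a), so with a fixed, d ∝ v².
Factor = (95/55)² = 1.7273² = 2.9836.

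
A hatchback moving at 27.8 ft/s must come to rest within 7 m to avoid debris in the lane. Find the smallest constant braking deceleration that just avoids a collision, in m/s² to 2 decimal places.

27.8 ft/s × 0.3048 = 8.4734 m/s.
v² = 2a·d ⇒ a = v²/(2d) = 8.4734² / (2 × 7.000) = 71.799 / 14.000 = 5.1285 m/s².

Required deceleration ≈ 5.13 m/s²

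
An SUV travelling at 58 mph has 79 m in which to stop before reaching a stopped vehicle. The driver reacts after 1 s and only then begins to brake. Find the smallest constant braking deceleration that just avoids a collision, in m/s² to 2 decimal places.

58 mph × 0.44704 = 25.9283 m/s.
Distance covered during reaction = 25.9283 × 1 = 25.928 m.
Distance available for braking: 79 − 25.928 = 53.072 m.
v² = 2a·d ⇒ a = v²/(2d) = 25.9283² / (2 × 53.072) = 672.277 / 106.144 = 6.3336 m/s².

Required deceleration ≈ 6.33 m/s²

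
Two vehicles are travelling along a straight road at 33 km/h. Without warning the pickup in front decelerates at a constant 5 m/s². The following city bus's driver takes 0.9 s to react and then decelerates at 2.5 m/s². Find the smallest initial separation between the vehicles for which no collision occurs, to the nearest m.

33 km/h ÷ 3.6 = 9.1667 m/s.
Leader travels v²/(2a_L) = 84.028 / 10.000 = 8.403 m before stopping.
Follower covers v·t_r = 9.1667 × 0.9 = 8.250 m while reacting, then v²/(2a_F) = 84.028 / 5.000 = 16.806 m while braking, for a total of 8.250 + 16.806 = 25.056 m.
Since a_F ≤ a_L and the follower starts braking later, the follower is never slower than the leader, so the closest approach is when both have stopped.
Minimum gap = 25.056 − 8.403 = 16.653 m.

Minimum gap ≈ 17 m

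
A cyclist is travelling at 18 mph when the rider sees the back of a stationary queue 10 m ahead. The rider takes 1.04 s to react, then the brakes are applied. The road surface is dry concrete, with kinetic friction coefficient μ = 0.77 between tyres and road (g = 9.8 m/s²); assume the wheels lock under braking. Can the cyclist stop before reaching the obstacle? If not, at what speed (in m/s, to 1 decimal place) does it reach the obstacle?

18 mph × 0.44704 = 8.0467 m/s.
a = μg = 0.77 × 9.8 = 7.546 m/s².
Reaction distance = 8.0467 × 1.04 = 8.369 m.
Braking distance needed to stop: v²/(2a) = 64.749 / 15.092 = 4.290 m, so total needed = 8.369 + 4.290 = 12.659 m > 10 m — it cannot stop.
Distance remaining when braking begins: 10 − 8.369 = 1.631 m.
v² = v₀² − 2a·d = 64.749 − 2 × 7.546 × 1.631 = 40.134 m²/s².
v = √40.134 = 6.335 m/s.

No — it strikes the obstacle at 6.3 m/s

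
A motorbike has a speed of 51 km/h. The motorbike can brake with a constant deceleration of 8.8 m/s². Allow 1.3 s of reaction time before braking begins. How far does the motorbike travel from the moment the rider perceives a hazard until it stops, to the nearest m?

Total stopping distance ≈ 30 m

51 km/h ÷ 3.6 = 14.1667 m/s.
Reaction distance = v·t_r = 14.1667 × 1.3 = 18.417 m.
Braking distance = v²/(2a) = 14.1667² / (2 × 8.800) = 200.695 / 17.600 = 11.403 m.
Total = 18.417 + 11.403 = 29.820 m.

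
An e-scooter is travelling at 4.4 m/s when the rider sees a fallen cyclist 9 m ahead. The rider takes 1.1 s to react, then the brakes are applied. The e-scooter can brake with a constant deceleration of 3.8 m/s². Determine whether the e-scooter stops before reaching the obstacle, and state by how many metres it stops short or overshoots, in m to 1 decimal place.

Yes — it stops 1.6 m short of the obstacle

Reaction distance = 4.4000 × 1.1 = 4.840 m.
Braking distance = v²/(2a) = 19.360 / 7.600 = 2.547 m.
Total stopping distance = 4.840 + 2.547 = 7.387 m, vs 9 m available — it stops with 9 − 7.387 = 1.613 m to spare.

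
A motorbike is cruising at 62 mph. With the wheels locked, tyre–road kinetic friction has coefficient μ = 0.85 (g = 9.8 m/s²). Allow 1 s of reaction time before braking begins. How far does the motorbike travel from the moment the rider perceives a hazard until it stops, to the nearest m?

Total stopping distance ≈ 74 m

62 mph × 0.44704 = 27.7165 m/s.
a = μg = 0.85 × 9.8 = 8.330 m/s².
Reaction distance = v·t_r = 27.7165 × 1 = 27.716 m.
Braking distance = v²/(2a) = 27.7165² / (2 × 8.330) = 768.204 / 16.660 = 46.111 m.
Total = 27.716 + 46.111 = 73.827 m.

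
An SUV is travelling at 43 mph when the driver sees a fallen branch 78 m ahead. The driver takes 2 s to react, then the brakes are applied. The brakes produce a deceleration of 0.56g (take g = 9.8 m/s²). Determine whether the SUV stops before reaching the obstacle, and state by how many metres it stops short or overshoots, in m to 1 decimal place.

43 mph × 0.44704 = 19.2227 m/s.
a = 0.56 × 9.8 = 5.488 m/s².
Reaction distance = 19.2227 × 2 = 38.445 m.
Braking distance = v²/(2a) = 369.512 / 10.976 = 33.665 m.
Total stopping distance = 38.445 + 33.665 = 72.110 m, vs 78 m available — it stops with 78 − 72.110 = 5.890 m to spare.

Yes — it stops 5.9 m short of the obstacle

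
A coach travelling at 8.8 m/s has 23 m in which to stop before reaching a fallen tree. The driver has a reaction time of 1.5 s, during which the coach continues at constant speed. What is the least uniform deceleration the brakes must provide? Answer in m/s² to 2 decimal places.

Distance covered during reaction = 8.8000 × 1.5 = 13.200 m.
Distance available for braking: 23 − 13.200 = 9.800 m.
v² = 2a·d ⇒ a = v²/(2d) = 8.8000² / (2 × 9.800) = 77.440 / 19.600 = 3.9510 m/s².

Required deceleration ≈ 3.95 m/s²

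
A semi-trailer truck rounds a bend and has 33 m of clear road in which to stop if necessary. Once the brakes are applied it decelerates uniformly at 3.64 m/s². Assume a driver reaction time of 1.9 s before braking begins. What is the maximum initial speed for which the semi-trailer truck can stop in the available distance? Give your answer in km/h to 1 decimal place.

Maximum speed ≈ 36.2 km/h

Stopping distance: v·t_r + v²/(2a) = 33 with t_r = 1.9 s and a = 3.640 m/s².
So v² + 13.832 v − 240.24 = 0.
Positive root: v = −a·t_r + √((a·t_r)² + 2a·d) = −6.916 + √(47.831 + 240.24) = 10.0567 m/s.
10.0567 m/s × 3.6 = 36.204 km/h.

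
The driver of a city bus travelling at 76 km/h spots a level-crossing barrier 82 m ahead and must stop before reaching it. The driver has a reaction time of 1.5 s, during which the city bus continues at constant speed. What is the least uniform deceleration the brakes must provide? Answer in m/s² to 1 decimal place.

Required deceleration ≈ 4.4 m/s²

76 km/h ÷ 3.6 = 21.1111 m/s.
Distance covered during reaction = 21.1111 × 1.5 = 31.667 m.
Distance available for braking: 82 − 31.667 = 50.333 m.
v² = 2a·d ⇒ a = v²/(2d) = 21.1111² / (2 × 50.333) = 445.679 / 100.666 = 4.4273 m/s².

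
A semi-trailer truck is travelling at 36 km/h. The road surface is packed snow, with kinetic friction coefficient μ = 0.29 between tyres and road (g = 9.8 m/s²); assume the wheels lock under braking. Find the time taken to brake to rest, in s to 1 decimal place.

36 km/h ÷ 3.6 = 10.0000 m/s.
a = μg = 0.29 × 9.8 = 2.842 m/s².
Braking time = v/a = 10.0000 / 2.842 = 3.519 s.

Braking time ≈ 3.5 s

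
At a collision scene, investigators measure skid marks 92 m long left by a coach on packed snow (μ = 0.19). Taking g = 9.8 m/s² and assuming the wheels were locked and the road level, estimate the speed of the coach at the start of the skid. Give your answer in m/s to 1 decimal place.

Deceleration a = μg = 0.19 × 9.8 = 1.862 m/s².
v = √(2a·d) = √(2 × 1.862 × 92) = √342.608 = 18.5097 m/s.

Initial speed ≈ 18.5 m/s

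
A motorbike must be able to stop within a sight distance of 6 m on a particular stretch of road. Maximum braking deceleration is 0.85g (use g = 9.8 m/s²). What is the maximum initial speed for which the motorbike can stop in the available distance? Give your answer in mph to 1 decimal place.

Maximum speed ≈ 22.4 mph

a = 0.85 × 9.8 = 8.330 m/s².
v²/(2a) = d ⇒ v = √(2 × 8.330 × 6) = √99.96 = 9.9980 m/s.
9.9980 m/s ÷ 0.44704 = 22.365 mph.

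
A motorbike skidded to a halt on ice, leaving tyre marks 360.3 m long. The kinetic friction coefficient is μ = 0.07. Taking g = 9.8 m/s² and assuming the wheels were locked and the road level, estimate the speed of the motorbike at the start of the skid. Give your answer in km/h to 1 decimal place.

Initial speed ≈ 80.0 km/h

Deceleration a = μg = 0.07 × 9.8 = 0.686 m/s².
v = √(2a·d) = √(2 × 0.686 × 360.3) = √494.332 = 22.2336 m/s.
= 22.2336 × 3.6 = 80.041 km/h.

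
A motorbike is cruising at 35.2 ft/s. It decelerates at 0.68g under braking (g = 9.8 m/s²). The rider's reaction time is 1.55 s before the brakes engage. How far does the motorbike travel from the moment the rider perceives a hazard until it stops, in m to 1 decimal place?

35.2 ft/s × 0.3048 = 10.7290 m/s.
a = 0.68 × 9.8 = 6.664 m/s².
Reaction distance = v·t_r = 10.7290 × 1.55 = 16.630 m.
Braking distance = v²/(2a) = 10.7290² / (2 × 6.664) = 115.111 / 13.328 = 8.637 m.
Total = 16.630 + 8.637 = 25.267 m.

Total stopping distance ≈ 25.3 m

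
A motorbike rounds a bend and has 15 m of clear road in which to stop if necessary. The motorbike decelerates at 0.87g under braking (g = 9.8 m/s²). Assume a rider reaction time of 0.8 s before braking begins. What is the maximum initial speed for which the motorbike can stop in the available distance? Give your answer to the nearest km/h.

a = 0.87 × 9.8 = 8.526 m/s².
Stopping distance: v·t_r + v²/(2a) = 15 with t_r = 0.8 s and a = 8.526 m/s².
So v² + 13.642 v − 255.78 = 0.
Positive root: v = −a·t_r + √((a·t_r)² + 2a·d) = −6.821 + √(46.526 + 255.78) = 10.5659 m/s.
10.5659 m/s × 3.6 = 38.037 km/h.

Maximum speed ≈ 38 km/h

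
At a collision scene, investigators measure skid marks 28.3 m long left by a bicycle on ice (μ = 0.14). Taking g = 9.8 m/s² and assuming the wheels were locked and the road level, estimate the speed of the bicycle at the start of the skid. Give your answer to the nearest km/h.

Deceleration a = μg = 0.14 × 9.8 = 1.372 m/s².
v = √(2a·d) = √(2 × 1.372 × 28.3) = √77.655 = 8.8122 m/s.
= 8.8122 × 3.6 = 31.724 km/h.

Initial speed ≈ 32 km/h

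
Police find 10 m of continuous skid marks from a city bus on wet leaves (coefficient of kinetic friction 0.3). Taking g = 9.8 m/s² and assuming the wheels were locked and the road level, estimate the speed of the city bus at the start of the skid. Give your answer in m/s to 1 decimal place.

Deceleration a = μg = 0.3 × 9.8 = 2.940 m/s².
v = √(2a·d) = √(2 × 2.940 × 10) = √58.800 = 7.6681 m/s.

Initial speed ≈ 7.7 m/s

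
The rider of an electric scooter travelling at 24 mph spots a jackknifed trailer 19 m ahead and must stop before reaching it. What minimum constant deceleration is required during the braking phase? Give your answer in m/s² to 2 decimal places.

Required deceleration ≈ 3.03 m/s²

24 mph × 0.44704 = 10.7290 m/s.
v² = 2a·d ⇒ a = v²/(2d) = 10.7290² / (2 × 19.000) = 115.111 / 38.000 = 3.0292 m/s².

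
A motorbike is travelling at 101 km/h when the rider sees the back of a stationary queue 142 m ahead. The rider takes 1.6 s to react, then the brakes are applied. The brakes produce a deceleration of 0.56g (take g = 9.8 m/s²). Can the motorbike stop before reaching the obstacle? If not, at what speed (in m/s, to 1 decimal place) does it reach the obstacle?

Yes — it stops about 25.4 m short of the obstacle, so it never reaches it

101 km/h ÷ 3.6 = 28.0556 m/s.
a = 0.56 × 9.8 = 5.488 m/s².
Reaction distance = 28.0556 × 1.6 = 44.889 m.
Braking distance = v²/(2a) = 787.117 / 10.976 = 71.713 m.
Total stopping distance = 44.889 + 71.713 = 116.602 m, vs 142 m available — it stops with 142 − 116.602 = 25.398 m to spare.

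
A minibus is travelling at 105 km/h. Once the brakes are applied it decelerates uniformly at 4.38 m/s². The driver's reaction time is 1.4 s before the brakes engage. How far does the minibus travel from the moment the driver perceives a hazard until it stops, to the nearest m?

Total stopping distance ≈ 138 m

105 km/h ÷ 3.6 = 29.1667 m/s.
Reaction distance = v·t_r = 29.1667 × 1.4 = 40.833 m.
Braking distance = v²/(2a) = 29.1667² / (2 × 4.380) = 850.696 / 8.760 = 97.111 m.
Total = 40.833 + 97.111 = 137.944 m.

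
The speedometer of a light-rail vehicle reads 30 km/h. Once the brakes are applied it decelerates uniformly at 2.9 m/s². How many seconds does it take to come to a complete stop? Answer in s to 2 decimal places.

Braking time ≈ 2.87 s

30 km/h ÷ 3.6 = 8.3333 m/s.
Braking time = v/a = 8.3333 / 2.900 = 2.874 s.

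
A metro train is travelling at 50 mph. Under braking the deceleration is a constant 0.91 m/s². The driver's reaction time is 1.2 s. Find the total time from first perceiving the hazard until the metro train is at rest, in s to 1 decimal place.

50 mph × 0.44704 = 22.3520 m/s.
Braking time = v/a = 22.3520 / 0.910 = 24.563 s.
Total = 1.2 + 24.563 = 25.763 s.

Total time ≈ 25.8 s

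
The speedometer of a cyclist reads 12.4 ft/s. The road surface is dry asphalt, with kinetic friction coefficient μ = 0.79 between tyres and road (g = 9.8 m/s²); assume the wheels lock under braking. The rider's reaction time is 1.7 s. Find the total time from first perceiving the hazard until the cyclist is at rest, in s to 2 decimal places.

12.4 ft/s × 0.3048 = 3.7795 m/s.
a = μg = 0.79 × 9.8 = 7.742 m/s².
Braking time = v/a = 3.7795 / 7.742 = 0.488 s.
Total = 1.7 + 0.488 = 2.188 s.

Total time ≈ 2.19 s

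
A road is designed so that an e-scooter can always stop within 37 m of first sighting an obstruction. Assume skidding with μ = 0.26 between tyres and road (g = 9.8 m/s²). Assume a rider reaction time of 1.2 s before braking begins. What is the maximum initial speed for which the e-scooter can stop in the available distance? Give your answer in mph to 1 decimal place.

Maximum speed ≈ 24.6 mph

a = μg = 0.26 × 9.8 = 2.548 m/s².
Stopping distance: v·t_r + v²/(2a) = 37 with t_r = 1.2 s and a = 2.548 m/s².
So v² + 6.115 v − 188.55 = 0.
Positive root: v = −a·t_r + √((a·t_r)² + 2a·d) = −3.058 + √(9.351 + 188.55) = 11.0097 m/s.
11.0097 m/s ÷ 0.44704 = 24.628 mph.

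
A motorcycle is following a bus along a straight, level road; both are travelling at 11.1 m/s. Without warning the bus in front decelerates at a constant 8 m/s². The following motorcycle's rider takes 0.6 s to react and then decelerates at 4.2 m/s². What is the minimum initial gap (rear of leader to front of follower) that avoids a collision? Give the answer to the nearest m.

Leader travels v²/(2a_L) = 123.210 / 16.000 = 7.701 m before stopping.
Follower covers v·t_r = 11.1000 × 0.6 = 6.660 m while reacting, then v²/(2a_F) = 123.210 / 8.400 = 14.668 m while braking, for a total of 6.660 + 14.668 = 21.328 m.
Since a_F ≤ a_L and the follower starts braking later, the follower is never slower than the leader, so the closest approach is when both have stopped.
Minimum gap = 21.328 − 7.701 = 13.627 m.

Minimum gap ≈ 14 m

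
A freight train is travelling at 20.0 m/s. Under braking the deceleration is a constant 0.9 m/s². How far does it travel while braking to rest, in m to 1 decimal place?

Braking distance = v²/(2a) = 20.0000² / (2 × 0.900) = 400.000 / 1.800 = 222.222 m.

Braking distance ≈ 222.2 m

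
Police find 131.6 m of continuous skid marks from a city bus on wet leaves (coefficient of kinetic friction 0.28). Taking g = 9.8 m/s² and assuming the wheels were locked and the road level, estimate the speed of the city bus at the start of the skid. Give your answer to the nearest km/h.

Initial speed ≈ 97 km/h

Deceleration a = μg = 0.28 × 9.8 = 2.744 m/s².
v = √(2a·d) = √(2 × 2.744 × 131.6) = √722.221 = 26.8742 m/s.
= 26.8742 × 3.6 = 96.747 km/h.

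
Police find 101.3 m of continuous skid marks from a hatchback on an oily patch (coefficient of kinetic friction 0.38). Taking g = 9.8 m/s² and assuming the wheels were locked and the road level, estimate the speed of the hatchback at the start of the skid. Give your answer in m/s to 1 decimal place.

Initial speed ≈ 27.5 m/s

Deceleration a = μg = 0.38 × 9.8 = 3.724 m/s².
v = √(2a·d) = √(2 × 3.724 × 101.3) = √754.482 = 27.4678 m/s.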